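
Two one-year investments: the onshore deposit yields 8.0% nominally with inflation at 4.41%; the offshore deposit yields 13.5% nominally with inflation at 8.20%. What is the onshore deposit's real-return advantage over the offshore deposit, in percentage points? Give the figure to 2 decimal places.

-1.46

The onshore deposit real return: 1.080/1.0441 − 1 = 3.438%.
The offshore deposit real return: 1.135/1.0820 − 1 = 4.898%.
Difference: 3.438 − 4.898 = -1.460 pp.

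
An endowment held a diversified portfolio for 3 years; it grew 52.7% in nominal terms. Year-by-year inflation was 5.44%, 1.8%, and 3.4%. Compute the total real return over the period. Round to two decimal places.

37.58%

Cumulative inflation factor: 1.0544 × 1.018 × 1.034 ≈ 1.10987.
Nominal growth factor: 1.52700. Real growth factor = 1.52700 / 1.10987 ≈ 1.37583.
Total real return ≈ 37.5832%.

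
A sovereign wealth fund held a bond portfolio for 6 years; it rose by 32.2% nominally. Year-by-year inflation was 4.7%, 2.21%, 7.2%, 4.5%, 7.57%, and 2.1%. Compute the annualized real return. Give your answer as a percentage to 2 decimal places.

Cumulative inflation factor: 1.047 × 1.0221 × 1.072 × 1.045 × 1.0757 × 1.021 ≈ 1.31664.
Nominal growth factor: 1.32200. Real growth factor = 1.32200 / 1.31664 ≈ 1.00407.
Annualized: 1.00407^(1/6) − 1 ≈ 0.00068.

0.07%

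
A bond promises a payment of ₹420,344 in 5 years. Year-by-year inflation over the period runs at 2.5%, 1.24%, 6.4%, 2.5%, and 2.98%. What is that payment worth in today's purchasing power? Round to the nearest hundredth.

₹360,670.37

Price-level factor over 5 years: 1.025 × 1.0124 × 1.064 × 1.025 × 1.0298 ≈ 1.1654519765.
Purchasing power today: ₹420,344 divided by that factor.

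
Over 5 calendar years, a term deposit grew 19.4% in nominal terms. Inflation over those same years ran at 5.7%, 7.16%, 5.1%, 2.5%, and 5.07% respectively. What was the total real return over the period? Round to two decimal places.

Cumulative inflation factor: 1.057 × 1.0716 × 1.051 × 1.025 × 1.0507 ≈ 1.28207.
Nominal growth factor: 1.19400. Real growth factor = 1.19400 / 1.28207 ≈ 0.93130.
Total real return ≈ -6.8696%.

-6.87%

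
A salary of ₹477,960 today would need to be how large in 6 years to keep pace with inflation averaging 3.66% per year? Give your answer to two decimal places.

Cumulative price-level factor: (1+3.66%)^6 ≈ 1.2407012707.
Multiplying ₹477,960 by the price-level factor gives the future nominal sum.

₹593,005.58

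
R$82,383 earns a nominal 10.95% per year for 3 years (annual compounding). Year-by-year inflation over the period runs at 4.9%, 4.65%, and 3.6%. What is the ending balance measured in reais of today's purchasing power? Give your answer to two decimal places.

R$98,933.88

Nominal value at maturity: R$82,383 × (1 + 10.95%)^3 ≈ R$112,517.36.
Price-level factor over 3 years: 1.049 × 1.0465 × 1.036 = 1.137298526.
The maturity value deflated by that factor is the answer in today's purchasing power.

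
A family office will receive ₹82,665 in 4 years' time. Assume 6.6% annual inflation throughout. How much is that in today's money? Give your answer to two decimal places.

Price-level factor over 4 years: (1 + 6.6%)^4 ≈ 1.2913049587.
Purchasing power today: ₹82,665 divided by that factor.

₹64,016.64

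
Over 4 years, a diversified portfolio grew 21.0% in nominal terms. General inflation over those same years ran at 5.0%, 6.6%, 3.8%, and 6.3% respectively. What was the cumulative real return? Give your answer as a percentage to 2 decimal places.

Cumulative inflation factor: 1.050 × 1.066 × 1.038 × 1.063 ≈ 1.23503.
Nominal growth factor: 1.21000. Real growth factor = 1.21000 / 1.23503 ≈ 0.97973.
Total real return ≈ -2.0266%.

-2.03%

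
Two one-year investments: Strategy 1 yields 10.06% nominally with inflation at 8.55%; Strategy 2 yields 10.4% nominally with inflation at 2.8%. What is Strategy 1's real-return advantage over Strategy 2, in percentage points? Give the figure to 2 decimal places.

Strategy 1 real return: 1.1006/1.0855 − 1 = 1.391%.
Strategy 2 real return: 1.104/1.028 − 1 = 7.393%.
Difference: 1.391 − 7.393 = -6.002 pp.

-6.00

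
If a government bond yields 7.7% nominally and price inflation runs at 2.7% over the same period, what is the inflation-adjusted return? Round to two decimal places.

Real return via the Fisher equation: (1 + 7.7%)/(1 + 2.7%) − 1 = 1.077/1.027 − 1 ≈ 0.04869.

4.87%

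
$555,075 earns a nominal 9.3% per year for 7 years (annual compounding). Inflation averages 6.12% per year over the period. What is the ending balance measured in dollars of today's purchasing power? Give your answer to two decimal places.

$682,514.86

Nominal value at maturity: $555,075 × (1 + 9.3%)^7 ≈ $1,034,410.22.
Price-level factor over 7 years: (1 + 6.12%)^7 ≈ 1.5155863639.
Dividing the nominal maturity value by the price-level factor gives the value in today's money.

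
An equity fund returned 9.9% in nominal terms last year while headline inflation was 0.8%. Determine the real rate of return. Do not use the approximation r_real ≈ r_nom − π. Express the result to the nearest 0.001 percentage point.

Real return via the Fisher equation: (1 + 9.9%)/(1 + 0.8%) − 1 = 1.099/1.008 − 1 ≈ 0.09028.

9.028%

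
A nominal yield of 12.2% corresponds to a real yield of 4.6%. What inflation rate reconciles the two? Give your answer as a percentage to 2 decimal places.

From (1+r_nom) = (1+r_real)(1+π), we get 1+π = (1 + 12.2%)/(1 + 4.6%) = 1.122/1.046 ≈ 1.07266.
So π ≈ 7.2658%.

7.27%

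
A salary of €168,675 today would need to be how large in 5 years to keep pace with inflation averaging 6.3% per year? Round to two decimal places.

Cumulative price-level factor: (1+6.3%)^5 ≈ 1.3572702272.
The nominal amount required is €168,675 scaled up by that factor.

€228,937.56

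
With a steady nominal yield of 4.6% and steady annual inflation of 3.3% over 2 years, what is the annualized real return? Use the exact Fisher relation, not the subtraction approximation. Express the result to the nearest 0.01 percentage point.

1.26%

With constant rates the annual real return is the same each year: (1+4.6%)/(1+3.3%) − 1 = 0.01258.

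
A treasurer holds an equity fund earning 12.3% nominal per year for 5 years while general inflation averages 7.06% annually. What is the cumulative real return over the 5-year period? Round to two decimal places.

The annual real rate is (1+12.3%)/(1+7.06%) − 1 = 4.8945%.
Compounded over 5 years: (1 + 0.048945)^5 − 1 ≈ 0.26988.

26.99%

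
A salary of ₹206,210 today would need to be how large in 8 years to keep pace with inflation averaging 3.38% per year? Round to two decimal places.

₹269,030.76

Cumulative price-level factor: (1+3.38%)^8 ≈ 1.3046446049.
Multiplying ₹206,210 by the price-level factor gives the future nominal sum.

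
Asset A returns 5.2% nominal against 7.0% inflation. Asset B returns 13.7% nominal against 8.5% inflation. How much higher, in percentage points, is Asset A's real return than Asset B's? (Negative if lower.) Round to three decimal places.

Asset A real return: 1.052/1.070 − 1 = -1.6822%.
Asset B real return: 1.137/1.085 − 1 = 4.7926%.
Difference: -1.6822 − 4.7926 = -6.4748 pp.

-6.475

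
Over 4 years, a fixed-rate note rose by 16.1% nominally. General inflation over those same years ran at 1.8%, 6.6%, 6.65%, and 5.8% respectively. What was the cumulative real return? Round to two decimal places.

-5.18%

Cumulative inflation factor: 1.018 × 1.066 × 1.0665 × 1.058 ≈ 1.22448.
Nominal growth factor: 1.16100. Real growth factor = 1.16100 / 1.22448 ≈ 0.94816.
Total real return ≈ -5.1842%.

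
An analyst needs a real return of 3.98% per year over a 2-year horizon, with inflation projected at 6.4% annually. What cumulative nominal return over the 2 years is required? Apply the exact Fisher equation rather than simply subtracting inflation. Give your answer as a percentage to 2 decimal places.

Required annual nominal rate: (1+3.98%)(1+6.4%) − 1 = 10.63472%.
Cumulative over 2 years: (1 + 0.1063472)^2 − 1 ≈ 0.22400.

22.40%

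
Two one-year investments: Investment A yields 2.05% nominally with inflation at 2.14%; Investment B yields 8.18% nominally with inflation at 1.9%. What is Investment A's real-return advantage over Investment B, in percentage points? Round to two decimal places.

Investment A real return: 1.0205/1.0214 − 1 = -0.088%.
Investment B real return: 1.0818/1.019 − 1 = 6.163%.
Difference: -0.088 − 6.163 = -6.251 pp.

-6.25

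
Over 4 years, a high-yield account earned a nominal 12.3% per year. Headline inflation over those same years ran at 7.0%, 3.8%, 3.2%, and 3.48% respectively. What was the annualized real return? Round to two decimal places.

7.61%

Cumulative inflation factor: 1.070 × 1.038 × 1.032 × 1.0348 ≈ 1.18609.
Nominal growth factor: 1.59045. Real growth factor = 1.59045 / 1.18609 ≈ 1.34092.
Annualized: 1.34092^(1/4) − 1 ≈ 0.07609.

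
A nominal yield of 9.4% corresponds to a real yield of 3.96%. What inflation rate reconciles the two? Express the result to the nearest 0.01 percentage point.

From (1+r_nom) = (1+r_real)(1+π), we get 1+π = (1 + 9.4%)/(1 + 3.96%) = 1.094/1.0396 ≈ 1.05233.
So π ≈ 5.2328%.

5.23%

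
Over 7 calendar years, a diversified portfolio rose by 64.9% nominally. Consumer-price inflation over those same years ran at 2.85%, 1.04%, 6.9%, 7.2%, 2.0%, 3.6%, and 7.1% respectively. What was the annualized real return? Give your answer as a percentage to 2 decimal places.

2.92%

Cumulative inflation factor: 1.0285 × 1.0104 × 1.069 × 1.072 × 1.020 × 1.036 × 1.071 ≈ 1.34778.
Nominal growth factor: 1.64900. Real growth factor = 1.64900 / 1.34778 ≈ 1.22349.
Annualized: 1.22349^(1/7) − 1 ≈ 0.02923.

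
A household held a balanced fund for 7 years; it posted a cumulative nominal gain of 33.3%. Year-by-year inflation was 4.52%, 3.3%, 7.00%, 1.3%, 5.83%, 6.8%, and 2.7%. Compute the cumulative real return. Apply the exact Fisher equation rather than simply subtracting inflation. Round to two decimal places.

Cumulative inflation factor: 1.0452 × 1.033 × 1.0700 × 1.013 × 1.0583 × 1.068 × 1.027 ≈ 1.35845.
Nominal growth factor: 1.33300. Real growth factor = 1.33300 / 1.35845 ≈ 0.98127.
Total real return ≈ -1.8734%.

-1.87%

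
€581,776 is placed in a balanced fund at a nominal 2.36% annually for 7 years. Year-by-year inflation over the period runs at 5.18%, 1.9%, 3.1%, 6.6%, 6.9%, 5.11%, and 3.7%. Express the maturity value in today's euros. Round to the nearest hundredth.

Nominal value at maturity: €581,776 × (1 + 2.36%)^7 ≈ €684,963.99.
Price-level factor over 7 years: 1.0518 × 1.019 × 1.031 × 1.066 × 1.069 × 1.0511 × 1.037 ≈ 1.3725359173.
Dividing the nominal maturity value by the price-level factor gives the value in today's money.

€499,049.96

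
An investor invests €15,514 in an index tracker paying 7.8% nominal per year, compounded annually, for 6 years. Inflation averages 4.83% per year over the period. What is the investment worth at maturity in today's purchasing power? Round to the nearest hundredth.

€18,345.22

Nominal value at maturity: €15,514 × (1 + 7.8%)^6 ≈ €24,346.49.
Price-level factor over 6 years: (1 + 4.83%)^6 ≈ 1.3271301473.
Dividing the nominal maturity value by the price-level factor gives the value in today's money.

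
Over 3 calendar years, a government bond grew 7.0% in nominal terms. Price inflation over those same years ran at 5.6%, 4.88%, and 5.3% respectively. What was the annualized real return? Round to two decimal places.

Cumulative inflation factor: 1.056 × 1.0488 × 1.053 ≈ 1.16623.
Nominal growth factor: 1.07000. Real growth factor = 1.07000 / 1.16623 ≈ 0.91748.
Annualized: 0.91748^(1/3) − 1 ≈ -0.02830.

-2.83%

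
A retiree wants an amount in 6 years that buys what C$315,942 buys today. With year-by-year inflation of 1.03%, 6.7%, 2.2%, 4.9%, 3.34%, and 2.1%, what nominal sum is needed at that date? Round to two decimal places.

C$385,250.06

Cumulative price-level factor: 1.0103 × 1.067 × 1.022 × 1.049 × 1.0334 × 1.021 ≈ 1.2193695782.
The nominal amount required is C$315,942 scaled up by that factor.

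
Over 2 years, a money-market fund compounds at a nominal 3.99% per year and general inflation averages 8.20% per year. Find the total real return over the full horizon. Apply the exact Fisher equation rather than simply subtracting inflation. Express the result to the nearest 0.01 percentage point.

-7.63%

The annual real rate is (1+3.99%)/(1+8.20%) − 1 = -3.8909%.
Compounded over 2 years: (1 + -0.038909)^2 − 1 ≈ -0.07630.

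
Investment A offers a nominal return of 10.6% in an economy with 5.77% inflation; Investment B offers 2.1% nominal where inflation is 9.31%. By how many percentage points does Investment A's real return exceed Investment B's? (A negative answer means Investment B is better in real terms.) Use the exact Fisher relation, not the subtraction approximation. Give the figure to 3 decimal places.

Investment A real return: 1.106/1.0577 − 1 = 4.5665%.
Investment B real return: 1.021/1.0931 − 1 = -6.5959%.
Difference: 4.5665 − (-6.5959) = 11.1624 pp.

11.162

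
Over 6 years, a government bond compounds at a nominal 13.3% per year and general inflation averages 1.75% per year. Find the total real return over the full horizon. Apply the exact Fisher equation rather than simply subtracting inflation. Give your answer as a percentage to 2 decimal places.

90.62%

The annual real rate is (1+13.3%)/(1+1.75%) − 1 = 11.3514%.
Compounded over 6 years: (1 + 0.113514)^6 − 1 ≈ 0.90622.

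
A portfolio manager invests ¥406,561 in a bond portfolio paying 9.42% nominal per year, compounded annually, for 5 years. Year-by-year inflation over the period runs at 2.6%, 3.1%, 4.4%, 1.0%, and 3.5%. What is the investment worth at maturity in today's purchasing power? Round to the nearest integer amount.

¥552,384

Nominal value at maturity: ¥406,561 × (1 + 9.42%)^5 ≈ ¥637,690.
Price-level factor over 5 years: 1.026 × 1.031 × 1.044 × 1.010 × 1.035 ≈ 1.1544317122.
Dividing the nominal maturity value by the price-level factor gives the value in today's money.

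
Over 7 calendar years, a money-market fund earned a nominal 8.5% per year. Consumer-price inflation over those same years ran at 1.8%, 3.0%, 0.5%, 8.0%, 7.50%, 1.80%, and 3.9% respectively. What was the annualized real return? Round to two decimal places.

4.58%

Cumulative inflation factor: 1.018 × 1.030 × 1.005 × 1.080 × 1.0750 × 1.0180 × 1.039 ≈ 1.29404.
Nominal growth factor: 1.77014. Real growth factor = 1.77014 / 1.29404 ≈ 1.36792.
Annualized: 1.36792^(1/7) − 1 ≈ 0.04577.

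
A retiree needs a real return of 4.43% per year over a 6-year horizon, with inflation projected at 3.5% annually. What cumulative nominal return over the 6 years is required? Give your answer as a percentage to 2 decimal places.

59.44%

Required annual nominal rate: (1+4.43%)(1+3.5%) − 1 = 8.08505%.
Cumulative over 6 years: (1 + 0.0808505)^6 − 1 ≈ 0.59439.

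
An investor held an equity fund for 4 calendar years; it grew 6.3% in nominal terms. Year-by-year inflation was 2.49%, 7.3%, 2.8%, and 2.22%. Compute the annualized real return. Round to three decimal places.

Cumulative inflation factor: 1.0249 × 1.073 × 1.028 × 1.0222 ≈ 1.15561.
Nominal growth factor: 1.06300. Real growth factor = 1.06300 / 1.15561 ≈ 0.91986.
Annualized: 0.91986^(1/4) − 1 ≈ -0.02067.

-2.067%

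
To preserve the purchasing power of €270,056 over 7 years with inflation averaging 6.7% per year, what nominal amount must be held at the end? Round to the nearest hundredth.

€425,211.27

Cumulative price-level factor: (1+6.7%)^7 ≈ 1.5745299861.
Multiplying €270,056 by the price-level factor gives the future nominal sum.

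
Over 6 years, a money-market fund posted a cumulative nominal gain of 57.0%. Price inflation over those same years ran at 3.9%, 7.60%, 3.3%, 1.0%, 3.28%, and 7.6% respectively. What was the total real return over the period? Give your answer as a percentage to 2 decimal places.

21.12%

Cumulative inflation factor: 1.039 × 1.0760 × 1.033 × 1.010 × 1.0328 × 1.076 ≈ 1.29622.
Nominal growth factor: 1.57000. Real growth factor = 1.57000 / 1.29622 ≈ 1.21122.
Total real return ≈ 21.1216%.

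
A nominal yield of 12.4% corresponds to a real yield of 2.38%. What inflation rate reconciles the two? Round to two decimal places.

9.79%

From (1+r_nom) = (1+r_real)(1+π), we get 1+π = (1 + 12.4%)/(1 + 2.38%) = 1.124/1.0238 ≈ 1.09787.
So π ≈ 9.7871%.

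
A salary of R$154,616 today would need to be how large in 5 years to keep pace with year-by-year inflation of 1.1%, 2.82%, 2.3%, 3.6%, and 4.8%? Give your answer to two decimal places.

R$178,517.12

Cumulative price-level factor: 1.011 × 1.0282 × 1.023 × 1.036 × 1.048 ≈ 1.1545837130.
The nominal amount required is R$154,616 scaled up by that factor.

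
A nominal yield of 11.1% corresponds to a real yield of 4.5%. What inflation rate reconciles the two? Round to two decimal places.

6.32%

From (1+r_nom) = (1+r_real)(1+π), we get 1+π = (1 + 11.1%)/(1 + 4.5%) = 1.111/1.045 ≈ 1.06316.
So π ≈ 6.3158%.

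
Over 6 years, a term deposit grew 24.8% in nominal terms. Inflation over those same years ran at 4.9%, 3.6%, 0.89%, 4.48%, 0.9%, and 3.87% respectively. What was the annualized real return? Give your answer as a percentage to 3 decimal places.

0.647%

Cumulative inflation factor: 1.049 × 1.036 × 1.0089 × 1.0448 × 1.009 × 1.0387 ≈ 1.20060.
Nominal growth factor: 1.24800. Real growth factor = 1.24800 / 1.20060 ≈ 1.03948.
Annualized: 1.03948^(1/6) − 1 ≈ 0.00647.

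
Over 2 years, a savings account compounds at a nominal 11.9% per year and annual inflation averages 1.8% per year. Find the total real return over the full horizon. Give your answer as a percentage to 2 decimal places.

The annual real rate is (1+11.9%)/(1+1.8%) − 1 = 9.9214%.
Compounded over 2 years: (1 + 0.099214)^2 − 1 ≈ 0.20827.

20.83%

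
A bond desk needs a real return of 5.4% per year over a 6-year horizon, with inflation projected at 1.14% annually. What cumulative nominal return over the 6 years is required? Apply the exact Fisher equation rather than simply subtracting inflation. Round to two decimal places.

46.75%

Required annual nominal rate: (1+5.4%)(1+1.14%) − 1 = 6.60156%.
Cumulative over 6 years: (1 + 0.0660156)^6 − 1 ≈ 0.46751.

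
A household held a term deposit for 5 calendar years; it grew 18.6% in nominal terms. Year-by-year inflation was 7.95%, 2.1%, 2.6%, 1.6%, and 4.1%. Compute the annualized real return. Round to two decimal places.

Cumulative inflation factor: 1.0795 × 1.021 × 1.026 × 1.016 × 1.041 ≈ 1.19602.
Nominal growth factor: 1.18600. Real growth factor = 1.18600 / 1.19602 ≈ 0.99162.
Annualized: 0.99162^(1/5) − 1 ≈ -0.00168.

-0.17%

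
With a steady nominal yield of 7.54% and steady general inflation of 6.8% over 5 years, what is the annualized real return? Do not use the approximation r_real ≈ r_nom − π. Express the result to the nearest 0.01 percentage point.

0.69%

With constant rates the annual real return is the same each year: (1+7.54%)/(1+6.8%) − 1 = 0.00693.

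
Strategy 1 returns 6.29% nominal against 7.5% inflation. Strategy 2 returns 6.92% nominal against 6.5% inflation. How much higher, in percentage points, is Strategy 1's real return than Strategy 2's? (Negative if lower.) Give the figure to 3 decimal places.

Strategy 1 real return: 1.0629/1.075 − 1 = -1.1256%.
Strategy 2 real return: 1.0692/1.065 − 1 = 0.3944%.
Difference: -1.1256 − 0.3944 = -1.5200 pp.

-1.520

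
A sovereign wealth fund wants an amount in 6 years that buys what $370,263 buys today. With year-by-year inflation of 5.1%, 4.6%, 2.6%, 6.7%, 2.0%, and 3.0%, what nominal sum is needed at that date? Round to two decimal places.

Cumulative price-level factor: 1.051 × 1.046 × 1.026 × 1.067 × 1.020 × 1.030 ≈ 1.2643973508.
The nominal amount required is $370,263 scaled up by that factor.

$468,159.56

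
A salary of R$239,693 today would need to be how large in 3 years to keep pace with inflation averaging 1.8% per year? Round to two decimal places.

R$252,870.80

Cumulative price-level factor: (1+1.8%)^3 = 1.054977832.
The nominal amount required is R$239,693 scaled up by that factor.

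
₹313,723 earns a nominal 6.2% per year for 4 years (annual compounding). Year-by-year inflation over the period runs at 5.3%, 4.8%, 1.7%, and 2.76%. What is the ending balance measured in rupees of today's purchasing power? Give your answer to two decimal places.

₹346,026.79

Nominal value at maturity: ₹313,723 × (1 + 6.2%)^4 ≈ ₹399,065.72.
Price-level factor over 4 years: 1.053 × 1.048 × 1.017 × 1.0276 ≈ 1.1532798452.
Dividing the nominal maturity value by the price-level factor gives the value in today's money.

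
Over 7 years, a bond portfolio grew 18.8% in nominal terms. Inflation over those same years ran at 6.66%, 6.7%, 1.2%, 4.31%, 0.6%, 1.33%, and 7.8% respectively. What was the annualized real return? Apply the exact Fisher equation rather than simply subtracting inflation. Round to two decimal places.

-1.50%

Cumulative inflation factor: 1.0666 × 1.067 × 1.012 × 1.0431 × 1.006 × 1.0133 × 1.078 ≈ 1.32016.
Nominal growth factor: 1.18800. Real growth factor = 1.18800 / 1.32016 ≈ 0.89989.
Annualized: 0.89989^(1/7) − 1 ≈ -0.01496.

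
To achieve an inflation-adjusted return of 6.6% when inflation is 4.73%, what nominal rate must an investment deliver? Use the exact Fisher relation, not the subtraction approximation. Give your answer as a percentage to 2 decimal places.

11.64%

By the Fisher equation, 1 + r_nom = (1 + 6.6%)(1 + 4.73%) = 1.066 × 1.0473 = 1.1164218.
So r_nom = 11.64218%.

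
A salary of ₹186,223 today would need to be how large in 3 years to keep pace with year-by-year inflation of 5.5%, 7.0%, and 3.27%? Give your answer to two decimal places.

Cumulative price-level factor: 1.055 × 1.070 × 1.0327 = 1.165763395.
Multiplying ₹186,223 by the price-level factor gives the future nominal sum.

₹217,091.96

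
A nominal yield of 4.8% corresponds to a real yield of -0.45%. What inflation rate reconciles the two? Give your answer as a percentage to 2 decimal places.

5.27%

From (1+r_nom) = (1+r_real)(1+π), we get 1+π = (1 + 4.8%)/(1 − 0.45%) = 1.048/0.9955 ≈ 1.05274.
So π ≈ 5.2737%.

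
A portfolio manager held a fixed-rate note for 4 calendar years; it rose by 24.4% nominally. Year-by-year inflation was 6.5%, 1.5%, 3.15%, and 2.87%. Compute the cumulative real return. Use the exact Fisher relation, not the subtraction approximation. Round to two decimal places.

8.45%

Cumulative inflation factor: 1.065 × 1.015 × 1.0315 × 1.0287 ≈ 1.14703.
Nominal growth factor: 1.24400. Real growth factor = 1.24400 / 1.14703 ≈ 1.08454.
Total real return ≈ 8.4543%.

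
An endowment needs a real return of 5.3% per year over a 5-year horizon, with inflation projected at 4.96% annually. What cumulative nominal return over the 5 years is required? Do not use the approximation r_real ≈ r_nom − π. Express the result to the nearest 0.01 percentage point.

Required annual nominal rate: (1+5.3%)(1+4.96%) − 1 = 10.52288%.
Cumulative over 5 years: (1 + 0.1052288)^5 − 1 ≈ 0.64915.

64.92%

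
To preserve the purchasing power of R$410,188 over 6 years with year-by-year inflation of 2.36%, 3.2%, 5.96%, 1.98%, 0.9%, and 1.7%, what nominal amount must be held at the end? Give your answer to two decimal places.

Cumulative price-level factor: 1.0236 × 1.032 × 1.0596 × 1.0198 × 1.009 × 1.017 ≈ 1.1713294185.
Multiplying R$410,188 by the price-level factor gives the future nominal sum.

R$480,465.27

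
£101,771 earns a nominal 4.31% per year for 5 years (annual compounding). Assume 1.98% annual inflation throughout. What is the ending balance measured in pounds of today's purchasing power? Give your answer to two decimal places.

Nominal value at maturity: £101,771 × (1 + 4.31%)^5 ≈ £125,676.41.
Price-level factor over 5 years: (1 + 1.98%)^5 ≈ 1.1029987954.
The maturity value deflated by that factor is the answer in today's purchasing power.

£113,940.66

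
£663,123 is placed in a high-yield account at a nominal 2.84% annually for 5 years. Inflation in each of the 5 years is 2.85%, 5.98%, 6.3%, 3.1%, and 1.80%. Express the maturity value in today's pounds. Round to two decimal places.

Nominal value at maturity: £663,123 × (1 + 2.84%)^5 ≈ £762,789.02.
Price-level factor over 5 years: 1.0285 × 1.0598 × 1.063 × 1.031 × 1.0180 ≈ 1.2160961653.
Dividing the nominal maturity value by the price-level factor gives the value in today's money.

£627,244.00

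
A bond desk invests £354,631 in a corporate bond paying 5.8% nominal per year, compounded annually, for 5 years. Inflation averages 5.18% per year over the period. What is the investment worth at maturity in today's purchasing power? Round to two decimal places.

Nominal value at maturity: £354,631 × (1 + 5.8%)^5 ≈ £470,116.00.
Price-level factor over 5 years: (1 + 5.18%)^5 ≈ 1.2872586902.
Dividing the nominal maturity value by the price-level factor gives the value in today's money.

£365,207.09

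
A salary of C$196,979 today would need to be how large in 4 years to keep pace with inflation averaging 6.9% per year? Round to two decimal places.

C$257,235.41

Cumulative price-level factor: (1+6.9%)^4 ≈ 1.3059027031.
The nominal amount required is C$196,979 scaled up by that factor.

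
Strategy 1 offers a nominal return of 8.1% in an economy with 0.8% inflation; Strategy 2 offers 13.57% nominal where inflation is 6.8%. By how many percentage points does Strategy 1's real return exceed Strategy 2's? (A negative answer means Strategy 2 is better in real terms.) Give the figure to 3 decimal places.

Strategy 1 real return: 1.081/1.008 − 1 = 7.2421%.
Strategy 2 real return: 1.1357/1.068 − 1 = 6.3390%.
Difference: 7.2421 − 6.3390 = 0.9031 pp.

0.903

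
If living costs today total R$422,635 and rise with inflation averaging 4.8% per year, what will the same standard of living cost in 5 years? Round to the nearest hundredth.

Cumulative price-level factor: (1+4.8%)^5 ≈ 1.2641727169.
The nominal amount required is R$422,635 scaled up by that factor.

R$534,283.64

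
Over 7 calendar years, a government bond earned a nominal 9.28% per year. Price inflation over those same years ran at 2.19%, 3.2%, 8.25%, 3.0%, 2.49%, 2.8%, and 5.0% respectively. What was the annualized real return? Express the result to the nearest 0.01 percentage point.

5.25%

Cumulative inflation factor: 1.0219 × 1.032 × 1.0825 × 1.030 × 1.0249 × 1.028 × 1.050 ≈ 1.30082.
Nominal growth factor: 1.86116. Real growth factor = 1.86116 / 1.30082 ≈ 1.43076.
Annualized: 1.43076^(1/7) − 1 ≈ 0.05250.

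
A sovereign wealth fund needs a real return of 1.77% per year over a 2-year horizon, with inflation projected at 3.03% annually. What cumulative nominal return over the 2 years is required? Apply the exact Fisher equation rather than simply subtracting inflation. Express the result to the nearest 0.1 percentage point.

9.9%

Required annual nominal rate: (1+1.77%)(1+3.03%) − 1 = 4.853631%.
Cumulative over 2 years: (1 + 0.04853631)^2 − 1 ≈ 0.09943.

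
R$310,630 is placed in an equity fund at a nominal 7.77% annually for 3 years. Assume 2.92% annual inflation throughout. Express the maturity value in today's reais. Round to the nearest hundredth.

Nominal value at maturity: R$310,630 × (1 + 7.77%)^3 ≈ R$388,809.66.
Price-level factor over 3 years: (1 + 2.92%)^3 ≈ 1.0901828171.
The maturity value deflated by that factor is the answer in today's purchasing power.

R$356,646.29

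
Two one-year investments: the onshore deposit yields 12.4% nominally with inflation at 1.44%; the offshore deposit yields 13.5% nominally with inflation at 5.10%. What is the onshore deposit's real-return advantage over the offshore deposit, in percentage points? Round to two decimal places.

2.81

The onshore deposit real return: 1.124/1.0144 − 1 = 10.804%.
The offshore deposit real return: 1.135/1.0510 − 1 = 7.992%.
Difference: 10.804 − 7.992 = 2.812 pp.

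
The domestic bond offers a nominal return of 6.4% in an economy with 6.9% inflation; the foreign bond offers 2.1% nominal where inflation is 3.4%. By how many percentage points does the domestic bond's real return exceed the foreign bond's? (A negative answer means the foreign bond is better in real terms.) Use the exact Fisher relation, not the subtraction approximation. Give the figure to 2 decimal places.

The domestic bond real return: 1.064/1.069 − 1 = -0.468%.
The foreign bond real return: 1.021/1.034 − 1 = -1.257%.
Difference: -0.468 − (-1.257) = 0.789 pp.

0.79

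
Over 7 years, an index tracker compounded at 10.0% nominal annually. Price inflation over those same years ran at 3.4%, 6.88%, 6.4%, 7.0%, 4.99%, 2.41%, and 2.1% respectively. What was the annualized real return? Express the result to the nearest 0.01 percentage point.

5.04%

Cumulative inflation factor: 1.034 × 1.0688 × 1.064 × 1.070 × 1.0499 × 1.0241 × 1.021 ≈ 1.38121.
Nominal growth factor: 1.94872. Real growth factor = 1.94872 / 1.38121 ≈ 1.41088.
Annualized: 1.41088^(1/7) − 1 ≈ 0.05040.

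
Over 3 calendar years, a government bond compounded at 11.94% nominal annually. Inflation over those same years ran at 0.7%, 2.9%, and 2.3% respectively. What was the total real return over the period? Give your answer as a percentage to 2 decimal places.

Cumulative inflation factor: 1.007 × 1.029 × 1.023 ≈ 1.06004.
Nominal growth factor: 1.40267. Real growth factor = 1.40267 / 1.06004 ≈ 1.32323.
Total real return ≈ 32.3230%.

32.32%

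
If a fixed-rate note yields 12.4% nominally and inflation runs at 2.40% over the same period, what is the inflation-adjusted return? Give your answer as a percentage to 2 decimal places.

9.77%

Real return via the Fisher equation: (1 + 12.4%)/(1 + 2.40%) − 1 = 1.124/1.0240 − 1 ≈ 0.09766.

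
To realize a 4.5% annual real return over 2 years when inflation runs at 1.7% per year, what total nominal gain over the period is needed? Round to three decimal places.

Required annual nominal rate: (1+4.5%)(1+1.7%) − 1 = 6.2765%.
Cumulative over 2 years: (1 + 0.062765)^2 − 1 ≈ 0.12947.

12.947%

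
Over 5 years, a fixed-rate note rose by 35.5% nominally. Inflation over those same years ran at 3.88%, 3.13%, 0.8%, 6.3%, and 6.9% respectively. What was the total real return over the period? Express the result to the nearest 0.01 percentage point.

10.42%

Cumulative inflation factor: 1.0388 × 1.0313 × 1.008 × 1.063 × 1.069 ≈ 1.22712.
Nominal growth factor: 1.35500. Real growth factor = 1.35500 / 1.22712 ≈ 1.10421.
Total real return ≈ 10.4208%.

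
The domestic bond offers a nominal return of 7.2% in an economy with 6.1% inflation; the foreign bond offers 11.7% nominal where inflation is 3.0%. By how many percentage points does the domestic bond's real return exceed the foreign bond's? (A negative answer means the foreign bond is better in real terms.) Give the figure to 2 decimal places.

The domestic bond real return: 1.072/1.061 − 1 = 1.037%.
The foreign bond real return: 1.117/1.030 − 1 = 8.447%.
Difference: 1.037 − 8.447 = -7.410 pp.

-7.41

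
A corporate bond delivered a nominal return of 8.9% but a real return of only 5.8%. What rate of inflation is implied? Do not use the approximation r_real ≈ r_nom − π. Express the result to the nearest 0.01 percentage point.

2.93%

From (1+r_nom) = (1+r_real)(1+π), we get 1+π = (1 + 8.9%)/(1 + 5.8%) = 1.089/1.058 ≈ 1.02930.
So π ≈ 2.9301%.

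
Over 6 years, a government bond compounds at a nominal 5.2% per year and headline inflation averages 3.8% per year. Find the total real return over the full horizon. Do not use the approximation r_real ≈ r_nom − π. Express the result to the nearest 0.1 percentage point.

The annual real rate is (1+5.2%)/(1+3.8%) − 1 = 1.3487%.
Compounded over 6 years: (1 + 0.013487)^6 − 1 ≈ 0.08370.

8.4%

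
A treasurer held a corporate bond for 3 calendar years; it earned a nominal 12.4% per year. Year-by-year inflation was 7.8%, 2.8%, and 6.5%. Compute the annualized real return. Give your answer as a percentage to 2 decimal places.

Cumulative inflation factor: 1.078 × 1.028 × 1.065 ≈ 1.18022.
Nominal growth factor: 1.42003. Real growth factor = 1.42003 / 1.18022 ≈ 1.20320.
Annualized: 1.20320^(1/3) − 1 ≈ 0.06360.

6.36%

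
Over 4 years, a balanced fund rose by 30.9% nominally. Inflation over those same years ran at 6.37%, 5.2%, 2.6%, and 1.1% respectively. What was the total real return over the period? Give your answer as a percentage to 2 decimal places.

12.77%

Cumulative inflation factor: 1.0637 × 1.052 × 1.026 × 1.011 ≈ 1.16074.
Nominal growth factor: 1.30900. Real growth factor = 1.30900 / 1.16074 ≈ 1.12773.
Total real return ≈ 12.7733%.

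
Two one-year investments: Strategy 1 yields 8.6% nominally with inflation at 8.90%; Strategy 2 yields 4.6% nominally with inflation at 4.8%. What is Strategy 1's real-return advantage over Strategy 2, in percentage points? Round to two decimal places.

-0.08

Strategy 1 real return: 1.086/1.0890 − 1 = -0.275%.
Strategy 2 real return: 1.046/1.048 − 1 = -0.191%.
Difference: -0.275 − (-0.191) = -0.084 pp.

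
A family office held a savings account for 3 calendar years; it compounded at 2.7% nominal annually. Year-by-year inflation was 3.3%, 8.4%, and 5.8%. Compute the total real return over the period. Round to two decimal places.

-8.57%

Cumulative inflation factor: 1.033 × 1.084 × 1.058 ≈ 1.18472.
Nominal growth factor: 1.08321. Real growth factor = 1.08321 / 1.18472 ≈ 0.91432.
Total real return ≈ -8.5685%.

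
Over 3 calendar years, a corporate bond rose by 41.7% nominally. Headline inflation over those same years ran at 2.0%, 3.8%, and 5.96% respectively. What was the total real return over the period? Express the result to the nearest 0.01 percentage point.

Cumulative inflation factor: 1.020 × 1.038 × 1.0596 ≈ 1.12186.
Nominal growth factor: 1.41700. Real growth factor = 1.41700 / 1.12186 ≈ 1.26308.
Total real return ≈ 26.3079%.

26.31%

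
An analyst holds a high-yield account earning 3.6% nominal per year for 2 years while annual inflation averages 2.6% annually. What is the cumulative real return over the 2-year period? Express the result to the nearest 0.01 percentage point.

The annual real rate is (1+3.6%)/(1+2.6%) − 1 = 0.9747%.
Compounded over 2 years: (1 + 0.009747)^2 − 1 ≈ 0.01959.

1.96%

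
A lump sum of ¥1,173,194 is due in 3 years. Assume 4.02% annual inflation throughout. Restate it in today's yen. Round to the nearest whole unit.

Price-level factor over 3 years: (1 + 4.02%)^3 ≈ 1.1255130848.
Purchasing power today: ¥1,173,194 divided by that factor.

¥1,042,364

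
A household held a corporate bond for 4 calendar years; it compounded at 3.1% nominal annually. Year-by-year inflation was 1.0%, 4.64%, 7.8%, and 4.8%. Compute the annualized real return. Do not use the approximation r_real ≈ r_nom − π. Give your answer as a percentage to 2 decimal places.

Cumulative inflation factor: 1.010 × 1.0464 × 1.078 × 1.048 ≈ 1.19399.
Nominal growth factor: 1.12989. Real growth factor = 1.12989 / 1.19399 ≈ 0.94631.
Annualized: 0.94631^(1/4) − 1 ≈ -0.01370.

-1.37%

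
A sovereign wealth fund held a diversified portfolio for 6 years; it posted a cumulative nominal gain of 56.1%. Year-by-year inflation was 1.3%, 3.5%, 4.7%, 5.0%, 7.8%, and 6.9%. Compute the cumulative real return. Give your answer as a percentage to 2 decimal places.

Cumulative inflation factor: 1.013 × 1.035 × 1.047 × 1.050 × 1.078 × 1.069 ≈ 1.32826.
Nominal growth factor: 1.56100. Real growth factor = 1.56100 / 1.32826 ≈ 1.17522.
Total real return ≈ 17.5224%.

17.52%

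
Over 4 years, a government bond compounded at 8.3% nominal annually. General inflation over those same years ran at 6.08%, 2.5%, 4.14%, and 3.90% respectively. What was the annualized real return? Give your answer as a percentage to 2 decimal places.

3.99%

Cumulative inflation factor: 1.0608 × 1.025 × 1.0414 × 1.0390 ≈ 1.17650.
Nominal growth factor: 1.37567. Real growth factor = 1.37567 / 1.17650 ≈ 1.16929.
Annualized: 1.16929^(1/4) − 1 ≈ 0.03987.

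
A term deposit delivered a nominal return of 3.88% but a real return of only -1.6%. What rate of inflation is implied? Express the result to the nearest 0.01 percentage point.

From (1+r_nom) = (1+r_real)(1+π), we get 1+π = (1 + 3.88%)/(1 − 1.6%) = 1.0388/0.984 ≈ 1.05569.
So π ≈ 5.5691%.

5.57%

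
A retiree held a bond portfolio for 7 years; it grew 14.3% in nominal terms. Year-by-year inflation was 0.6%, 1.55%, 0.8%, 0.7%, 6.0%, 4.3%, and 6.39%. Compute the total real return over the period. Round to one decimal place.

Cumulative inflation factor: 1.006 × 1.0155 × 1.008 × 1.007 × 1.060 × 1.043 × 1.0639 ≈ 1.21972.
Nominal growth factor: 1.14300. Real growth factor = 1.14300 / 1.21972 ≈ 0.93710.
Total real return ≈ -6.2897%.

-6.3%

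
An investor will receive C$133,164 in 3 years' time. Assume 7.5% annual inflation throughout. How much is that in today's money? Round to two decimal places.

Price-level factor over 3 years: (1 + 7.5%)^3 = 1.242296875.
Purchasing power today: C$133,164 divided by that factor.

C$107,191.77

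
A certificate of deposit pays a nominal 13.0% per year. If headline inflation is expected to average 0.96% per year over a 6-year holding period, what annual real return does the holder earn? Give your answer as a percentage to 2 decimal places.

With constant rates the annual real return is the same each year: (1+13.0%)/(1+0.96%) − 1 = 0.11926.

11.93%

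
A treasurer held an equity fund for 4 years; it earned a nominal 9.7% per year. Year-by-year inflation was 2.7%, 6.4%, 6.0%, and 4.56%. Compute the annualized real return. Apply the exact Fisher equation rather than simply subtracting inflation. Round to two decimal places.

4.57%

Cumulative inflation factor: 1.027 × 1.064 × 1.060 × 1.0456 ≈ 1.21111.
Nominal growth factor: 1.44819. Real growth factor = 1.44819 / 1.21111 ≈ 1.19576.
Annualized: 1.19576^(1/4) − 1 ≈ 0.04571.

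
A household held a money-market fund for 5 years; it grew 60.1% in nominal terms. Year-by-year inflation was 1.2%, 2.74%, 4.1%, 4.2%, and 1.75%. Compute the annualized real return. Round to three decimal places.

6.887%

Cumulative inflation factor: 1.012 × 1.0274 × 1.041 × 1.042 × 1.0175 ≈ 1.14755.
Nominal growth factor: 1.60100. Real growth factor = 1.60100 / 1.14755 ≈ 1.39514.
Annualized: 1.39514^(1/5) − 1 ≈ 0.06887.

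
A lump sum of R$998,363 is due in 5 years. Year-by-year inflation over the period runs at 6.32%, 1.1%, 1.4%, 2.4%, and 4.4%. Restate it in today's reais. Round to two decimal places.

Price-level factor over 5 years: 1.0632 × 1.011 × 1.014 × 1.024 × 1.044 ≈ 1.1652108872.
Purchasing power today: R$998,363 divided by that factor.

R$856,808.85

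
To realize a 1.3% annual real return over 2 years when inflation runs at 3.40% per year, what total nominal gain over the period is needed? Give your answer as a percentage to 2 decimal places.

Required annual nominal rate: (1+1.3%)(1+3.40%) − 1 = 4.7442%.
Cumulative over 2 years: (1 + 0.047442)^2 − 1 ≈ 0.09713.

9.71%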